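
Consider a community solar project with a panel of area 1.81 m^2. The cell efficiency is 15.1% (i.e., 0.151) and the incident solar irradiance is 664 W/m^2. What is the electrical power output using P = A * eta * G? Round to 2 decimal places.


Use the solar power formula P = A * eta * G.
Given: A = 1.81 m^2, eta = 0.151, G = 664 W/m^2
P = 1.81 * 0.151 * 664
P = 181.48 W

181.48


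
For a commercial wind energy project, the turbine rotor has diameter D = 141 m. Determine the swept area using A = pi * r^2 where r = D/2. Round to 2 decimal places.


Compute the rotor radius:
  r = D / 2 = 141 / 2 = 70.5 m
Calculate swept area:
  A = pi * r^2 = pi * 70.5^2
  A = 15614.50 m^2

15614.50


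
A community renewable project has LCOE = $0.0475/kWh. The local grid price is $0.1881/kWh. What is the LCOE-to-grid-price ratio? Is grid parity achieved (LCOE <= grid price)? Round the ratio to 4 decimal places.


Compare LCOE to grid price:
  LCOE = $0.0475/kWh, Grid price = $0.1881/kWh
  Ratio = LCOE / grid_price = 0.0475 / 0.1881 = 0.2525
  Grid parity achieved (ratio <= 1)? yes

0.2525


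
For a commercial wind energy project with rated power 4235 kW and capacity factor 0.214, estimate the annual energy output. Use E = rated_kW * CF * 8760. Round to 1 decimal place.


Annual energy = rated_kW * capacity_factor * hours_per_year
Given: P_rated = 4235 kW, CF = 0.214, hours = 8760
E = 4235 * 0.214 * 8760
E = 7939100.4 kWh

7939100.4


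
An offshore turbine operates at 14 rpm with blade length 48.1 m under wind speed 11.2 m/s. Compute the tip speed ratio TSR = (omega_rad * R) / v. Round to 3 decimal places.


Convert rotational speed to rad/s:
  omega = 14 * 2 * pi / 60 = 1.4661 rad/s
Compute tip speed:
  v_tip = omega * R = 1.4661 * 48.1 = 70.518 m/s
Tip speed ratio:
  TSR = v_tip / v_wind = 70.518 / 11.2 = 6.296

6.296


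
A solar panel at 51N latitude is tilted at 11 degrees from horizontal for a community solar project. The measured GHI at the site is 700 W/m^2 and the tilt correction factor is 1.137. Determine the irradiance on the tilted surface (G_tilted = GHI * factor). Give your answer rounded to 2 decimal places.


Identify the given values:
  GHI = 700 W/m^2, tilt correction factor = 1.137
Apply the formula G_tilted = GHI * factor:
  G_tilted = 700 * 1.137
  G_tilted = 795.90 W/m^2

795.90


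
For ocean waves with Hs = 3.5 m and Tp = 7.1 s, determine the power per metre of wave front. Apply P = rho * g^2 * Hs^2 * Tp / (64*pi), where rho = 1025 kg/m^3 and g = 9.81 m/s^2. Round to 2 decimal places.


Apply wave power formula:
  g^2 = 9.81^2 = 96.2361
  Hs^2 = 3.5^2 = 12.25
  Numerator = rho * g^2 * Hs^2 * Tp = 1025 * 96.2361 * 12.25 * 7.1 = 8579388.17
  Denominator = 64 * pi = 201.0619
  P = 8579388.17 / 201.0619 = 42670.38 W/m

42670.38


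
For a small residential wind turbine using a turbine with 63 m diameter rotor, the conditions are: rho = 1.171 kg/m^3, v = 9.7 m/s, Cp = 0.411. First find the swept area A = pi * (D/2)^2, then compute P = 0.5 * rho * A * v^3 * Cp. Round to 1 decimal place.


Step 1 -- Compute swept area:
  A = pi * (D/2)^2 = pi * (63/2)^2 = 3117.25 m^2
Step 2 -- Apply wind power equation:
  P = 0.5 * rho * A * v^3 * Cp
  v^3 = 9.7^3 = 912.673
  P = 0.5 * 1.171 * 3117.25 * 912.673 * 0.411
  P = 684628.4 W

684628.4


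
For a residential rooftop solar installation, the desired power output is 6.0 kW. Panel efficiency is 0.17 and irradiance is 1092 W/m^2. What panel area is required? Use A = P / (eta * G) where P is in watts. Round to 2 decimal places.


Convert target power to watts: P = 6.0 * 1000 = 6000.0 W
Compute denominator: eta * G = 0.17 * 1092 = 185.64
Required area A = P / (eta * G) = 6000.0 / 185.64
A = 32.32 m^2

32.32


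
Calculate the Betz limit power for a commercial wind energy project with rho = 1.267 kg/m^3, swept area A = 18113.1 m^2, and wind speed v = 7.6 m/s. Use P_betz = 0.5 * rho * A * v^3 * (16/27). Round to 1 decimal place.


The Betz coefficient Cp_max = 16/27 = 0.5926
v^3 = 7.6^3 = 438.976
P_betz = 0.5 * rho * A * v^3 * Cp_max
P_betz = 0.5 * 1.267 * 18113.1 * 438.976 * 0.5926
P_betz = 2984945.5 W

2984945.5


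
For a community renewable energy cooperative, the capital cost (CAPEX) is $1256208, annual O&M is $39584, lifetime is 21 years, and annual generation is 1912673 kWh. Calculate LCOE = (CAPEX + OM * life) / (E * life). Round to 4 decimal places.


Total cost = CAPEX + OM * lifetime = 1256208 + 39584 * 21 = 1256208 + 831264 = 2087472
Total generation = annual * lifetime = 1912673 * 21 = 40166133 kWh
LCOE = 2087472 / 40166133
LCOE = 0.0520 $/kWh

0.0520


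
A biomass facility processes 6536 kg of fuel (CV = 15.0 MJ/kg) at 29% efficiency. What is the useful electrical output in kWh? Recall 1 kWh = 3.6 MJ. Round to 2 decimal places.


Total energy = mass * CV = 6536 * 15.0 = 98040.0 MJ
Useful energy = total * eta = 98040.0 * 0.29 = 28431.6 MJ
Convert to kWh: 28431.6 / 3.6
Useful energy = 7897.67 kWh

7897.67


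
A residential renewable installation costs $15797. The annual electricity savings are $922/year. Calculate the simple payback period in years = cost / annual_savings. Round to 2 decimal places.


Simple payback period = initial cost / annual savings
Payback = 15797 / 922
Payback = 17.13 years

17.13


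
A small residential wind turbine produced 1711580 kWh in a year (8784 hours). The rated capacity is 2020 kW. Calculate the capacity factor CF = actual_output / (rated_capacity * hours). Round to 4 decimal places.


Capacity factor = actual output / maximum possible output
Maximum possible = rated * hours = 2020 * 8784 = 17743680 kWh
CF = 1711580 / 17743680
CF = 0.0965

0.0965


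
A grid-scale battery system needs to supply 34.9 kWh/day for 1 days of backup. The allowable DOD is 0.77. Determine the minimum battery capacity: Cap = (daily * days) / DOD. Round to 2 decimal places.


Total energy needed = daily * days = 34.9 * 1 = 34.9 kWh
Account for depth of discharge:
  Cap = total_energy / DOD = 34.9 / 0.77
  Cap = 45.32 kWh

45.32


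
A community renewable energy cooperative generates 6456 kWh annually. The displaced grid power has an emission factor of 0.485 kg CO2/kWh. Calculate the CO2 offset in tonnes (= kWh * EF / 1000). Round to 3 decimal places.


CO2 offset in kg = generation * emission_factor
CO2 offset = 6456 * 0.485 = 3131.16 kg
Convert to tonnes:
  CO2 offset = 3131.16 / 1000 = 3.131 tonnes

3.131


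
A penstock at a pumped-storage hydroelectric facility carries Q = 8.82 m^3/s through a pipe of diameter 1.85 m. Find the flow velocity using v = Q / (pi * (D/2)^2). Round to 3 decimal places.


Compute pipe cross-sectional area:
  A = pi * (D/2)^2 = pi * (1.85/2)^2 = 2.688 m^2
Calculate velocity:
  v = Q / A = 8.82 / 2.688
  v = 3.281 m/s

3.281


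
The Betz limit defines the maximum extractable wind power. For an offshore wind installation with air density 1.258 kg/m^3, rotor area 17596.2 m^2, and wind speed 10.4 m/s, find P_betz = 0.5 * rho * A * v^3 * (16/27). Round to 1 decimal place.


The Betz coefficient Cp_max = 16/27 = 0.5926
v^3 = 10.4^3 = 1124.864
P_betz = 0.5 * rho * A * v^3 * Cp_max
P_betz = 0.5 * 1.258 * 17596.2 * 1124.864 * 0.5926
P_betz = 7377781.2 W

7377781.2


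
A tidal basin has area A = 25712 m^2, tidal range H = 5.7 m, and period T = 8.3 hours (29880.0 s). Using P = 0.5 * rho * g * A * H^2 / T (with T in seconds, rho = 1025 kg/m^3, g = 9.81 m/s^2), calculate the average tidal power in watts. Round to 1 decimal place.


Convert period to seconds: T = 8.3 * 3600 = 29880.0 s
H^2 = 5.7^2 = 32.49
P = 0.5 * rho * g * A * H^2 / T
P = 0.5 * 1025 * 9.81 * 25712 * 32.49 / 29880.0
P = 140562.0 W

140562.0


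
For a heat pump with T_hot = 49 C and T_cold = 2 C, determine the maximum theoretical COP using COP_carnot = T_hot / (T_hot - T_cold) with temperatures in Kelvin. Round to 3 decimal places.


Convert to Kelvin:
  T_hot = 49 + 273.15 = 322.15 K
  T_cold = 2 + 273.15 = 275.15 K
Apply Carnot COP formula:
  COP = T_hot_K / (T_hot_K - T_cold_K) = 322.15 / 47.0
  COP = 6.854

6.854


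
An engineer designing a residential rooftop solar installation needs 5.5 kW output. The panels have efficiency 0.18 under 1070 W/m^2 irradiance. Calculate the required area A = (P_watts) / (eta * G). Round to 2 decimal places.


Convert target power to watts: P = 5.5 * 1000 = 5500.0 W
Compute denominator: eta * G = 0.18 * 1070 = 192.6
Required area A = P / (eta * G) = 5500.0 / 192.6
A = 28.56 m^2

28.56


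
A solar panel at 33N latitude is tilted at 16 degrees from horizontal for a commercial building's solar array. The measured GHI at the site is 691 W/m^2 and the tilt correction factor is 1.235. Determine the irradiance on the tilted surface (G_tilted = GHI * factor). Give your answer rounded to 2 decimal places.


Identify the given values:
  GHI = 691 W/m^2, tilt correction factor = 1.235
Apply the formula G_tilted = GHI * factor:
  G_tilted = 691 * 1.235
  G_tilted = 853.39 W/m^2

853.39


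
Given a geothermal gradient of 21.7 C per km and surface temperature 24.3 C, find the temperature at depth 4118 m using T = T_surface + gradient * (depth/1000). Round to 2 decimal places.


Convert depth to km: 4118 / 1000 = 4.118 km
Temperature increase = gradient * depth_km = 21.7 * 4.118 = 89.36 C
Temperature at depth = T_surface + delta_T = 24.3 + 89.36
T = 113.66 C

113.66


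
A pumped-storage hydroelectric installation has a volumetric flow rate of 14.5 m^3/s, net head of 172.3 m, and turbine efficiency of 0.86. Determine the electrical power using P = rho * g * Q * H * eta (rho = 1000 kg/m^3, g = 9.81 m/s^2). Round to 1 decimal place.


Apply the hydropower formula P = rho * g * Q * H * eta
rho * g = 1000 * 9.81 = 9810.0
P = 9810.0 * 14.5 * 172.3 * 0.86
P = 21077579.6 W

21077579.6


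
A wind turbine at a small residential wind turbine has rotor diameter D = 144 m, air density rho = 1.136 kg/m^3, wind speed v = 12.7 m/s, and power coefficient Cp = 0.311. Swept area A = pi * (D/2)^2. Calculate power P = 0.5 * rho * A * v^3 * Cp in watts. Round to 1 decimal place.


Step 1 -- Compute swept area:
  A = pi * (D/2)^2 = pi * (144/2)^2 = 16286.02 m^2
Step 2 -- Apply wind power equation:
  P = 0.5 * rho * A * v^3 * Cp
  v^3 = 12.7^3 = 2048.383
  P = 0.5 * 1.136 * 16286.02 * 2048.383 * 0.311
  P = 5892977.1 W

5892977.1


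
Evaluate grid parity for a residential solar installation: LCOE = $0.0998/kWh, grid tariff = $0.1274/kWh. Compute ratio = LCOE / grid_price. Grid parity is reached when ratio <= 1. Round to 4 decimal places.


Compare LCOE to grid price:
  LCOE = $0.0998/kWh, Grid price = $0.1274/kWh
  Ratio = LCOE / grid_price = 0.0998 / 0.1274 = 0.7834
  Grid parity achieved (ratio <= 1)? yes

0.7834


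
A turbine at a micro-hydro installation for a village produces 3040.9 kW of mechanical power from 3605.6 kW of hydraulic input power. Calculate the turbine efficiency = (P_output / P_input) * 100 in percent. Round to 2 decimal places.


Turbine efficiency = (output power / input power) * 100
eta = (3040.9 / 3605.6) * 100
eta = 84.34%

84.34


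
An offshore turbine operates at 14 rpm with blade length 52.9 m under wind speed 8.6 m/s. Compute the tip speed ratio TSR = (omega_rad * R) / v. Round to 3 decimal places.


Convert rotational speed to rad/s:
  omega = 14 * 2 * pi / 60 = 1.4661 rad/s
Compute tip speed:
  v_tip = omega * R = 1.4661 * 52.9 = 77.555 m/s
Tip speed ratio:
  TSR = v_tip / v_wind = 77.555 / 8.6 = 9.018

9.018


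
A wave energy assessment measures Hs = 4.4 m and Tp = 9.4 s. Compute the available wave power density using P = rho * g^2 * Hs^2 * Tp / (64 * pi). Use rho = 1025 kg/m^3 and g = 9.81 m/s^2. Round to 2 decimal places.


Apply wave power formula:
  g^2 = 9.81^2 = 96.2361
  Hs^2 = 4.4^2 = 19.36
  Numerator = rho * g^2 * Hs^2 * Tp = 1025 * 96.2361 * 19.36 * 9.4 = 17951266.18
  Denominator = 64 * pi = 201.0619
  P = 17951266.18 / 201.0619 = 89282.27 W/m

89282.27


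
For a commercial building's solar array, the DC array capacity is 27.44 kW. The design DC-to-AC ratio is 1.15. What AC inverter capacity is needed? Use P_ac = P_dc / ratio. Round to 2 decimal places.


The inverter AC capacity is determined by the DC/AC ratio.
Given: P_dc = 27.44 kW, DC/AC ratio = 1.15
P_ac = P_dc / ratio = 27.44 / 1.15
P_ac = 23.86 kW

23.86


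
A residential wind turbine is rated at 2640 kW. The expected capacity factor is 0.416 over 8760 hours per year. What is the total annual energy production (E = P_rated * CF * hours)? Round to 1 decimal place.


Annual energy = rated_kW * capacity_factor * hours_per_year
Given: P_rated = 2640 kW, CF = 0.416, hours = 8760
E = 2640 * 0.416 * 8760
E = 9620582.4 kWh

9620582.4


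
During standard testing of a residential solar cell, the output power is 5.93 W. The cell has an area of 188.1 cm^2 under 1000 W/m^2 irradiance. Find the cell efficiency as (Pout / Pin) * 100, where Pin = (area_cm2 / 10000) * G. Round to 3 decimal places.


First compute the input power:
  Pin = area_cm2 / 10000 * G = 188.1 / 10000 * 1000 = 18.81 W
Then compute efficiency:
  Efficiency = (Pout / Pin) * 100 = (5.93 / 18.81) * 100
  Efficiency = 31.526%

31.526


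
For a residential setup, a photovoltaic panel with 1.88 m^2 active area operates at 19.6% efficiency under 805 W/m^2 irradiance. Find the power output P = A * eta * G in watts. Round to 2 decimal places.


Use the solar power formula P = A * eta * G.
Given: A = 1.88 m^2, eta = 0.196, G = 805 W/m^2
P = 1.88 * 0.196 * 805
P = 296.63 W

296.63


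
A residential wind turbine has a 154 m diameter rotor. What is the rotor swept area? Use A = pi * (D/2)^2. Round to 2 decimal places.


Compute the rotor radius:
  r = D / 2 = 154 / 2 = 77.0 m
Calculate swept area:
  A = pi * r^2 = pi * 77.0^2
  A = 18626.50 m^2

18626.50


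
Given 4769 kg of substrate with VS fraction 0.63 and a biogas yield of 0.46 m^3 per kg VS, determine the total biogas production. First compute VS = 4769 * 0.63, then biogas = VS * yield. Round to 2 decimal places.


Compute volatile solids:
  VS = mass * VS_fraction = 4769 * 0.63 = 3004.47 kg
Calculate biogas volume:
  Biogas = VS * specific_yield = 3004.47 * 0.46
  Biogas = 1382.06 m^3

1382.06


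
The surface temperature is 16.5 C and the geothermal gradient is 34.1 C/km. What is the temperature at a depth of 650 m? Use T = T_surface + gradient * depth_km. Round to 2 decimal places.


Convert depth to km: 650 / 1000 = 0.65 km
Temperature increase = gradient * depth_km = 34.1 * 0.65 = 22.17 C
Temperature at depth = T_surface + delta_T = 16.5 + 22.17
T = 38.67 C

38.67


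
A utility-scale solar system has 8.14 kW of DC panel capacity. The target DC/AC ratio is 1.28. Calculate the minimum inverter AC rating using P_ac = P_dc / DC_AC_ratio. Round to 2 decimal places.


The inverter AC capacity is determined by the DC/AC ratio.
Given: P_dc = 8.14 kW, DC/AC ratio = 1.28
P_ac = P_dc / ratio = 8.14 / 1.28
P_ac = 6.36 kW

6.36


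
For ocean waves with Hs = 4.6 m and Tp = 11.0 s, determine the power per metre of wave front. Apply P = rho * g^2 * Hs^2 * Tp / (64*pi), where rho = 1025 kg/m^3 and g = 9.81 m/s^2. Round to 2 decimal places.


Apply wave power formula:
  g^2 = 9.81^2 = 96.2361
  Hs^2 = 4.6^2 = 21.16
  Numerator = rho * g^2 * Hs^2 * Tp = 1025 * 96.2361 * 21.16 * 11.0 = 22959912.5
  Denominator = 64 * pi = 201.0619
  P = 22959912.5 / 201.0619 = 114193.24 W/m

114193.24


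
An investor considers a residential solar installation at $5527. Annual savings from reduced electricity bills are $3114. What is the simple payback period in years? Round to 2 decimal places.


Simple payback period = initial cost / annual savings
Payback = 5527 / 3114
Payback = 1.77 years

1.77


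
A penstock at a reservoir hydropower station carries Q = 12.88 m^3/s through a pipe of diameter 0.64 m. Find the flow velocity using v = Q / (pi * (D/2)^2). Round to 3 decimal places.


Compute pipe cross-sectional area:
  A = pi * (D/2)^2 = pi * (0.64/2)^2 = 0.3217 m^2
Calculate velocity:
  v = Q / A = 12.88 / 0.3217
  v = 40.037 m/s

40.037


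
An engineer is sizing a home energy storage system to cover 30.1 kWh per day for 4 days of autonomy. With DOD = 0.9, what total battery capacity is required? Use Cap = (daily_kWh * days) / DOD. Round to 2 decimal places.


Total energy needed = daily * days = 30.1 * 4 = 120.4 kWh
Account for depth of discharge:
  Cap = total_energy / DOD = 120.4 / 0.9
  Cap = 133.78 kWh

133.78


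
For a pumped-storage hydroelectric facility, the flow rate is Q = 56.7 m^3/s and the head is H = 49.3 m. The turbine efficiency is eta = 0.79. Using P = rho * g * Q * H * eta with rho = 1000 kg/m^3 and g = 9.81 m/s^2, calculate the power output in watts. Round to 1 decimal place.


Apply the hydropower formula P = rho * g * Q * H * eta
rho * g = 1000 * 9.81 = 9810.0
P = 9810.0 * 56.7 * 49.3 * 0.79
P = 21663373.0 W

21663373.0


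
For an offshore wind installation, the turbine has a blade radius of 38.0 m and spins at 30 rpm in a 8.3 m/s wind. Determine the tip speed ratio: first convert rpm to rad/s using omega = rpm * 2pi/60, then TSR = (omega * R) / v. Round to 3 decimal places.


Convert rotational speed to rad/s:
  omega = 30 * 2 * pi / 60 = 3.1416 rad/s
Compute tip speed:
  v_tip = omega * R = 3.1416 * 38.0 = 119.381 m/s
Tip speed ratio:
  TSR = v_tip / v_wind = 119.381 / 8.3 = 14.383

14.383


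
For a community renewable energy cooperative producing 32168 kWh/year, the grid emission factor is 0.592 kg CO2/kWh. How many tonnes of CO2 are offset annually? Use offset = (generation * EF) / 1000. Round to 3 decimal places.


CO2 offset in kg = generation * emission_factor
CO2 offset = 32168 * 0.592 = 19043.46 kg
Convert to tonnes:
  CO2 offset = 19043.46 / 1000 = 19.043 tonnes

19.043


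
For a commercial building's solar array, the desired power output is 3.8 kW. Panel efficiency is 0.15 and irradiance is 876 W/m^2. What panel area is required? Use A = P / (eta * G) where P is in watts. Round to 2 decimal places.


Convert target power to watts: P = 3.8 * 1000 = 3800.0 W
Compute denominator: eta * G = 0.15 * 876 = 131.4
Required area A = P / (eta * G) = 3800.0 / 131.4
A = 28.92 m^2

28.92


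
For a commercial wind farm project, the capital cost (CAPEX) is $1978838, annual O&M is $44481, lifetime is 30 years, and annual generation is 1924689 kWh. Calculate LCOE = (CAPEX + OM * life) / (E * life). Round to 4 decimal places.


Total cost = CAPEX + OM * lifetime = 1978838 + 44481 * 30 = 1978838 + 1334430 = 3313268
Total generation = annual * lifetime = 1924689 * 30 = 57740670 kWh
LCOE = 3313268 / 57740670
LCOE = 0.0574 $/kWh

0.0574


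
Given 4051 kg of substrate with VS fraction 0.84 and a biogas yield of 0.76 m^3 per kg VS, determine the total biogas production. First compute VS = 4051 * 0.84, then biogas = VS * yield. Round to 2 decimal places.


Compute volatile solids:
  VS = mass * VS_fraction = 4051 * 0.84 = 3402.84 kg
Calculate biogas volume:
  Biogas = VS * specific_yield = 3402.84 * 0.76
  Biogas = 2586.16 m^3

2586.16


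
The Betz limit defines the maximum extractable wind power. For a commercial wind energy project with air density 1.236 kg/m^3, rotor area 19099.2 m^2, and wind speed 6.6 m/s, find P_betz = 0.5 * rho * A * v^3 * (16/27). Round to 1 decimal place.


The Betz coefficient Cp_max = 16/27 = 0.5926
v^3 = 6.6^3 = 287.496
P_betz = 0.5 * rho * A * v^3 * Cp_max
P_betz = 0.5 * 1.236 * 19099.2 * 287.496 * 0.5926
P_betz = 2010905.6 W

2010905.6


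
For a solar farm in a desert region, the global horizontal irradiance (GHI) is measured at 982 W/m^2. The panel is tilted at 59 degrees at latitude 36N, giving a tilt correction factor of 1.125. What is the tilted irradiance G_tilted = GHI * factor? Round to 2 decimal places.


Identify the given values:
  GHI = 982 W/m^2, tilt correction factor = 1.125
Apply the formula G_tilted = GHI * factor:
  G_tilted = 982 * 1.125
  G_tilted = 1104.75 W/m^2

1104.75


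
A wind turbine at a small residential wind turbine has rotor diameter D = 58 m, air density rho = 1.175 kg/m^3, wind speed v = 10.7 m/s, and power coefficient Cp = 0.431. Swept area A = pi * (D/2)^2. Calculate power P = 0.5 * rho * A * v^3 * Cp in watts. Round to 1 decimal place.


Step 1 -- Compute swept area:
  A = pi * (D/2)^2 = pi * (58/2)^2 = 2642.08 m^2
Step 2 -- Apply wind power equation:
  P = 0.5 * rho * A * v^3 * Cp
  v^3 = 10.7^3 = 1225.043
  P = 0.5 * 1.175 * 2642.08 * 1225.043 * 0.431
  P = 819563.0 W

819563.0


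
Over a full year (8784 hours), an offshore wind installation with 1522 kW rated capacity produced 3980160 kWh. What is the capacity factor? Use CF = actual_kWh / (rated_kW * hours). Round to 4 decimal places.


Capacity factor = actual output / maximum possible output
Maximum possible = rated * hours = 1522 * 8784 = 13369248 kWh
CF = 3980160 / 13369248
CF = 0.2977

0.2977


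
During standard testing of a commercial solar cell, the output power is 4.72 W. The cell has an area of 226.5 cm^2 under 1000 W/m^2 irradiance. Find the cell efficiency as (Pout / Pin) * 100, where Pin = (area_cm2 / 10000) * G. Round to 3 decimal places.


First compute the input power:
  Pin = area_cm2 / 10000 * G = 226.5 / 10000 * 1000 = 22.65 W
Then compute efficiency:
  Efficiency = (Pout / Pin) * 100 = (4.72 / 22.65) * 100
  Efficiency = 20.839%

20.839


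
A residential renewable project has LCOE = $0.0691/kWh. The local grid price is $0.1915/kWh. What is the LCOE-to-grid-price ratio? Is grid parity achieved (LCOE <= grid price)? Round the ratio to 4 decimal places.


Compare LCOE to grid price:
  LCOE = $0.0691/kWh, Grid price = $0.1915/kWh
  Ratio = LCOE / grid_price = 0.0691 / 0.1915 = 0.3608
  Grid parity achieved (ratio <= 1)? yes

0.3608


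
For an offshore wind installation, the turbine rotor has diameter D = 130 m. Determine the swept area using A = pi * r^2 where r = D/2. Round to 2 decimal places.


Compute the rotor radius:
  r = D / 2 = 130 / 2 = 65.0 m
Calculate swept area:
  A = pi * r^2 = pi * 65.0^2
  A = 13273.23 m^2

13273.23


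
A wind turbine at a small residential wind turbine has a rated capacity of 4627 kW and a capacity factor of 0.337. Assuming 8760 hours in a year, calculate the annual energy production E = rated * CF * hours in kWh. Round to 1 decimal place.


Annual energy = rated_kW * capacity_factor * hours_per_year
Given: P_rated = 4627 kW, CF = 0.337, hours = 8760
E = 4627 * 0.337 * 8760
E = 13659459.2 kWh

13659459.2


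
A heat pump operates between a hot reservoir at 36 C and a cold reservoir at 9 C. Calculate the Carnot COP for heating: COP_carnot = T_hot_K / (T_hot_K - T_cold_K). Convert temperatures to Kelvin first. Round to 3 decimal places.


Convert to Kelvin:
  T_hot = 36 + 273.15 = 309.15 K
  T_cold = 9 + 273.15 = 282.15 K
Apply Carnot COP formula:
  COP = T_hot_K / (T_hot_K - T_cold_K) = 309.15 / 27.0
  COP = 11.450

11.450


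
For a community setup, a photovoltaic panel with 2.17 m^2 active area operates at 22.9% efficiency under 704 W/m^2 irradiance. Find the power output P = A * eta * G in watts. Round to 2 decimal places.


Use the solar power formula P = A * eta * G.
Given: A = 2.17 m^2, eta = 0.229, G = 704 W/m^2
P = 2.17 * 0.229 * 704
P = 349.84 W

349.84


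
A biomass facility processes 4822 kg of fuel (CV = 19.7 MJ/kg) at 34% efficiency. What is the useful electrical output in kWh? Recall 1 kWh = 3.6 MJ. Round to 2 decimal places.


Total energy = mass * CV = 4822 * 19.7 = 94993.4 MJ
Useful energy = total * eta = 94993.4 * 0.34 = 32297.76 MJ
Convert to kWh: 32297.76 / 3.6
Useful energy = 8971.60 kWh

8971.60


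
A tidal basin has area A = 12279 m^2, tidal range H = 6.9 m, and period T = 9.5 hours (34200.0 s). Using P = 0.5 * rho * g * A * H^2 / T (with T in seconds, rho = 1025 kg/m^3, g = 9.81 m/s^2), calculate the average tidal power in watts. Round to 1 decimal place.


Convert period to seconds: T = 9.5 * 3600 = 34200.0 s
H^2 = 6.9^2 = 47.61
P = 0.5 * rho * g * A * H^2 / T
P = 0.5 * 1025 * 9.81 * 12279 * 47.61 / 34200.0
P = 85940.5 W

85940.5


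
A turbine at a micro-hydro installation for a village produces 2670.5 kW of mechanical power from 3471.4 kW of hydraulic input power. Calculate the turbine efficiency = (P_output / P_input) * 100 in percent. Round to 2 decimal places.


Turbine efficiency = (output power / input power) * 100
eta = (2670.5 / 3471.4) * 100
eta = 76.93%

76.93


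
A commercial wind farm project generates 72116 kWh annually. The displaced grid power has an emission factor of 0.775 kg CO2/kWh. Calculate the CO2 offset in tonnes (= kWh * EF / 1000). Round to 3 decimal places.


CO2 offset in kg = generation * emission_factor
CO2 offset = 72116 * 0.775 = 55889.9 kg
Convert to tonnes:
  CO2 offset = 55889.9 / 1000 = 55.890 tonnes

55.890


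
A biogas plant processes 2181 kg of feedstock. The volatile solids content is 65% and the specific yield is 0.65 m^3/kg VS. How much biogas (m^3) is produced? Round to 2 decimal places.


Compute volatile solids:
  VS = mass * VS_fraction = 2181 * 0.65 = 1417.65 kg
Calculate biogas volume:
  Biogas = VS * specific_yield = 1417.65 * 0.65
  Biogas = 921.47 m^3

921.47


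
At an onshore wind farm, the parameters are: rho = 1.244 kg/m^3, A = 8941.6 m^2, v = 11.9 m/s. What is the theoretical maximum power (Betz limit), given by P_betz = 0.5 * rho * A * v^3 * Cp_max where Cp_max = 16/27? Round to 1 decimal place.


The Betz coefficient Cp_max = 16/27 = 0.5926
v^3 = 11.9^3 = 1685.159
P_betz = 0.5 * rho * A * v^3 * Cp_max
P_betz = 0.5 * 1.244 * 8941.6 * 1685.159 * 0.5926
P_betz = 5553959.7 W

5553959.7


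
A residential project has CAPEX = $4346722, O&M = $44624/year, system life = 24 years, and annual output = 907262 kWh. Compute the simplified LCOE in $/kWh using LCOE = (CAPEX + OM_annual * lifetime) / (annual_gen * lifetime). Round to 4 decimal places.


Total cost = CAPEX + OM * lifetime = 4346722 + 44624 * 24 = 4346722 + 1070976 = 5417698
Total generation = annual * lifetime = 907262 * 24 = 21774288 kWh
LCOE = 5417698 / 21774288
LCOE = 0.2488 $/kWh

0.2488


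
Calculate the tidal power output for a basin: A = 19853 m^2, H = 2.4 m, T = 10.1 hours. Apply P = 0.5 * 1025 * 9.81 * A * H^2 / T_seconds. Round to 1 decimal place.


Convert period to seconds: T = 10.1 * 3600 = 36360.0 s
H^2 = 2.4^2 = 5.76
P = 0.5 * rho * g * A * H^2 / T
P = 0.5 * 1025 * 9.81 * 19853 * 5.76 / 36360.0
P = 15812.0 W

15812.0


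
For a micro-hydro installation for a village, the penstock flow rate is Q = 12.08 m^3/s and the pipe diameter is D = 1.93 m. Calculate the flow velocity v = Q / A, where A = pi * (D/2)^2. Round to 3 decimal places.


Compute pipe cross-sectional area:
  A = pi * (D/2)^2 = pi * (1.93/2)^2 = 2.9255 m^2
Calculate velocity:
  v = Q / A = 12.08 / 2.9255
  v = 4.129 m/s

4.129


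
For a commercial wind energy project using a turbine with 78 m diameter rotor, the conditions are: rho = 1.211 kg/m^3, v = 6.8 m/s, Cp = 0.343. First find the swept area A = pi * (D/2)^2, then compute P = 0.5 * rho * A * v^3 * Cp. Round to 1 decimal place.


Step 1 -- Compute swept area:
  A = pi * (D/2)^2 = pi * (78/2)^2 = 4778.36 m^2
Step 2 -- Apply wind power equation:
  P = 0.5 * rho * A * v^3 * Cp
  v^3 = 6.8^3 = 314.432
  P = 0.5 * 1.211 * 4778.36 * 314.432 * 0.343
  P = 312042.7 W

312042.7


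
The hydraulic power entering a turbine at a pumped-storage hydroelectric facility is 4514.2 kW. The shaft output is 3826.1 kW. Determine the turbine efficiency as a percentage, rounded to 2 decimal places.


Turbine efficiency = (output power / input power) * 100
eta = (3826.1 / 4514.2) * 100
eta = 84.76%

84.76


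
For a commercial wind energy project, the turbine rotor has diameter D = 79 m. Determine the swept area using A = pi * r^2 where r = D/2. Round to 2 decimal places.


Compute the rotor radius:
  r = D / 2 = 79 / 2 = 39.5 m
Calculate swept area:
  A = pi * r^2 = pi * 39.5^2
  A = 4901.67 m^2

4901.67


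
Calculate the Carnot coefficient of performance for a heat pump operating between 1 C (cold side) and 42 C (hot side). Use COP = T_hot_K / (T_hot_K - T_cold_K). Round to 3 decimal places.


Convert to Kelvin:
  T_hot = 42 + 273.15 = 315.15 K
  T_cold = 1 + 273.15 = 274.15 K
Apply Carnot COP formula:
  COP = T_hot_K / (T_hot_K - T_cold_K) = 315.15 / 41.0
  COP = 7.687

7.687


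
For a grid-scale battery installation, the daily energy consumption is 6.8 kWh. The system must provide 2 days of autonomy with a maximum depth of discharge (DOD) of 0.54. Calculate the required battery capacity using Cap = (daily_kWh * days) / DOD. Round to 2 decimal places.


Total energy needed = daily * days = 6.8 * 2 = 13.6 kWh
Account for depth of discharge:
  Cap = total_energy / DOD = 13.6 / 0.54
  Cap = 25.19 kWh

25.19


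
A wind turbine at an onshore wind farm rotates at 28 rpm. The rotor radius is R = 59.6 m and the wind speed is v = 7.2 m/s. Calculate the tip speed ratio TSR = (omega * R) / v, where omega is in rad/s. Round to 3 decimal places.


Convert rotational speed to rad/s:
  omega = 28 * 2 * pi / 60 = 2.9322 rad/s
Compute tip speed:
  v_tip = omega * R = 2.9322 * 59.6 = 174.756 m/s
Tip speed ratio:
  TSR = v_tip / v_wind = 174.756 / 7.2 = 24.272

24.272


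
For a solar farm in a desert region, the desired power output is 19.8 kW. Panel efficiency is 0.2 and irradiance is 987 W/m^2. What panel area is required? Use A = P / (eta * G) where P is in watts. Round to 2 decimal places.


Convert target power to watts: P = 19.8 * 1000 = 19800.0 W
Compute denominator: eta * G = 0.2 * 987 = 197.4
Required area A = P / (eta * G) = 19800.0 / 197.4
A = 100.30 m^2

100.30


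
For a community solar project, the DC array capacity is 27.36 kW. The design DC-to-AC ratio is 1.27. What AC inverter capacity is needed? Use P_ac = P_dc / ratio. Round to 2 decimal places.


The inverter AC capacity is determined by the DC/AC ratio.
Given: P_dc = 27.36 kW, DC/AC ratio = 1.27
P_ac = P_dc / ratio = 27.36 / 1.27
P_ac = 21.54 kW

21.54


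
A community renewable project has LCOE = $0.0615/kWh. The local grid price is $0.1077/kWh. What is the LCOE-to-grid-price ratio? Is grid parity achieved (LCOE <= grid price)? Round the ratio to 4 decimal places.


Compare LCOE to grid price:
  LCOE = $0.0615/kWh, Grid price = $0.1077/kWh
  Ratio = LCOE / grid_price = 0.0615 / 0.1077 = 0.5710
  Grid parity achieved (ratio <= 1)? yes

0.5710


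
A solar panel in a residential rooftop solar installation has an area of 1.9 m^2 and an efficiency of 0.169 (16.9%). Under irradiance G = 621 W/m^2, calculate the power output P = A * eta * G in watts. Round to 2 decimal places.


Use the solar power formula P = A * eta * G.
Given: A = 1.9 m^2, eta = 0.169, G = 621 W/m^2
P = 1.9 * 0.169 * 621
P = 199.40 W

199.40


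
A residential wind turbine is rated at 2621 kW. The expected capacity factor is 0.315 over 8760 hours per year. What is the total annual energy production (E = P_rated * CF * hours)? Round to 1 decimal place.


Annual energy = rated_kW * capacity_factor * hours_per_year
Given: P_rated = 2621 kW, CF = 0.315, hours = 8760
E = 2621 * 0.315 * 8760
E = 7232387.4 kWh

7232387.4


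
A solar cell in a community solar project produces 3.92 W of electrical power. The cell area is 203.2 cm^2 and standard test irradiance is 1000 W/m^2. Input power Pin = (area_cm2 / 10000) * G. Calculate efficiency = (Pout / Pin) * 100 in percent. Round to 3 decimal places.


First compute the input power:
  Pin = area_cm2 / 10000 * G = 203.2 / 10000 * 1000 = 20.32 W
Then compute efficiency:
  Efficiency = (Pout / Pin) * 100 = (3.92 / 20.32) * 100
  Efficiency = 19.291%

19.291


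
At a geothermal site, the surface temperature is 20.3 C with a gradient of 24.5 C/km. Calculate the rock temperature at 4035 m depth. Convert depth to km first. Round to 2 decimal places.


Convert depth to km: 4035 / 1000 = 4.035 km
Temperature increase = gradient * depth_km = 24.5 * 4.035 = 98.86 C
Temperature at depth = T_surface + delta_T = 20.3 + 98.86
T = 119.16 C

119.16


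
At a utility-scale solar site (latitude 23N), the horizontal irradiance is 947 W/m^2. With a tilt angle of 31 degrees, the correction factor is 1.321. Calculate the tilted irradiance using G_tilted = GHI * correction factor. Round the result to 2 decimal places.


Identify the given values:
  GHI = 947 W/m^2, tilt correction factor = 1.321
Apply the formula G_tilted = GHI * factor:
  G_tilted = 947 * 1.321
  G_tilted = 1250.99 W/m^2

1250.99


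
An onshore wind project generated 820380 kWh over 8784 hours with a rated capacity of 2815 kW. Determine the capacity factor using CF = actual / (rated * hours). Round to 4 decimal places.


Capacity factor = actual output / maximum possible output
Maximum possible = rated * hours = 2815 * 8784 = 24726960 kWh
CF = 820380 / 24726960
CF = 0.0332

0.0332


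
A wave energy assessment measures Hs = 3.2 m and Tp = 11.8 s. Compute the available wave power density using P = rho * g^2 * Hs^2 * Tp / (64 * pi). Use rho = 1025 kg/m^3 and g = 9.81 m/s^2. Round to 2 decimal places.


Apply wave power formula:
  g^2 = 9.81^2 = 96.2361
  Hs^2 = 3.2^2 = 10.24
  Numerator = rho * g^2 * Hs^2 * Tp = 1025 * 96.2361 * 10.24 * 11.8 = 11919110.45
  Denominator = 64 * pi = 201.0619
  P = 11919110.45 / 201.0619 = 59280.79 W/m

59280.79


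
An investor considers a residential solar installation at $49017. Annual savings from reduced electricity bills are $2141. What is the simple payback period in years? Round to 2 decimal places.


Simple payback period = initial cost / annual savings
Payback = 49017 / 2141
Payback = 22.89 years

22.89


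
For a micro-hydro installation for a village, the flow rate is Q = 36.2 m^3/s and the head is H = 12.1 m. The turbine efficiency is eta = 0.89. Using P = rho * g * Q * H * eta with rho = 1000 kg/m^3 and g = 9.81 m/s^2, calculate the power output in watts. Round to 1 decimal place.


Apply the hydropower formula P = rho * g * Q * H * eta
rho * g = 1000 * 9.81 = 9810.0
P = 9810.0 * 36.2 * 12.1 * 0.89
P = 3824308.8 W

3824308.8


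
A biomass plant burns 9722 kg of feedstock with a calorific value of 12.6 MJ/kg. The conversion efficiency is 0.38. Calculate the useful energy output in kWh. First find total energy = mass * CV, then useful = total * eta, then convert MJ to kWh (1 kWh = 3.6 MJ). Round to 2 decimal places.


Total energy = mass * CV = 9722 * 12.6 = 122497.2 MJ
Useful energy = total * eta = 122497.2 * 0.38 = 46548.94 MJ
Convert to kWh: 46548.94 / 3.6
Useful energy = 12930.26 kWh

12930.26


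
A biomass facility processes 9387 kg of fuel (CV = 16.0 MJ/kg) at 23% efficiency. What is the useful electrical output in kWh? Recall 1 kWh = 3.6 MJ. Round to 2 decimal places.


Total energy = mass * CV = 9387 * 16.0 = 150192.0 MJ
Useful energy = total * eta = 150192.0 * 0.23 = 34544.16 MJ
Convert to kWh: 34544.16 / 3.6
Useful energy = 9595.60 kWh

9595.60


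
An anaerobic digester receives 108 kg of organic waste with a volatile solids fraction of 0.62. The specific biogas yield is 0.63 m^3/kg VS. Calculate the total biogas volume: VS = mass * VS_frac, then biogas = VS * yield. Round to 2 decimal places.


Compute volatile solids:
  VS = mass * VS_fraction = 108 * 0.62 = 66.96 kg
Calculate biogas volume:
  Biogas = VS * specific_yield = 66.96 * 0.63
  Biogas = 42.18 m^3

42.18


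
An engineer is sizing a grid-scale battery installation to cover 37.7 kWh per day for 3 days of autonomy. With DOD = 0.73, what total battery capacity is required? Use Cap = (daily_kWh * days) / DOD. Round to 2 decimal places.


Total energy needed = daily * days = 37.7 * 3 = 113.1 kWh
Account for depth of discharge:
  Cap = total_energy / DOD = 113.1 / 0.73
  Cap = 154.93 kWh

154.93


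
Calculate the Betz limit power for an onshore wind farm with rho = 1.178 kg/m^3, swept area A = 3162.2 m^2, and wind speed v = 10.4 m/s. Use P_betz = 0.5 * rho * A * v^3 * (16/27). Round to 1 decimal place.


The Betz coefficient Cp_max = 16/27 = 0.5926
v^3 = 10.4^3 = 1124.864
P_betz = 0.5 * rho * A * v^3 * Cp_max
P_betz = 0.5 * 1.178 * 3162.2 * 1124.864 * 0.5926
P_betz = 1241540.4 W

1241540.4


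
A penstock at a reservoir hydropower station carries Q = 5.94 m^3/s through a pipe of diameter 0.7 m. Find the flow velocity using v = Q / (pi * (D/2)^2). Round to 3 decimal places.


Compute pipe cross-sectional area:
  A = pi * (D/2)^2 = pi * (0.7/2)^2 = 0.3848 m^2
Calculate velocity:
  v = Q / A = 5.94 / 0.3848
  v = 15.435 m/s

15.435


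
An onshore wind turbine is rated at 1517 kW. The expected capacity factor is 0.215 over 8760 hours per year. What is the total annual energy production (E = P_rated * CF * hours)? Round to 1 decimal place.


Annual energy = rated_kW * capacity_factor * hours_per_year
Given: P_rated = 1517 kW, CF = 0.215, hours = 8760
E = 1517 * 0.215 * 8760
E = 2857117.8 kWh

2857117.8


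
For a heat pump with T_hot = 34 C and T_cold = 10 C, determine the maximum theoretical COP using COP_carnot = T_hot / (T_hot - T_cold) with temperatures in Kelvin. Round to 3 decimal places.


Convert to Kelvin:
  T_hot = 34 + 273.15 = 307.15 K
  T_cold = 10 + 273.15 = 283.15 K
Apply Carnot COP formula:
  COP = T_hot_K / (T_hot_K - T_cold_K) = 307.15 / 24.0
  COP = 12.798

12.798


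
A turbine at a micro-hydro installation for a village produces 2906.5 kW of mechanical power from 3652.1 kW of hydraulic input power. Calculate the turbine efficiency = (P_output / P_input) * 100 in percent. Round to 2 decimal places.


Turbine efficiency = (output power / input power) * 100
eta = (2906.5 / 3652.1) * 100
eta = 79.58%

79.58


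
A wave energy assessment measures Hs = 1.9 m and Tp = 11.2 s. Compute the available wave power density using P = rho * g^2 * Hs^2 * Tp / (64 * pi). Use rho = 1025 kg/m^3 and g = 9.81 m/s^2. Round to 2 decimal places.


Apply wave power formula:
  g^2 = 9.81^2 = 96.2361
  Hs^2 = 1.9^2 = 3.61
  Numerator = rho * g^2 * Hs^2 * Tp = 1025 * 96.2361 * 3.61 * 11.2 = 3988293.45
  Denominator = 64 * pi = 201.0619
  P = 3988293.45 / 201.0619 = 19836.14 W/m

19836.14


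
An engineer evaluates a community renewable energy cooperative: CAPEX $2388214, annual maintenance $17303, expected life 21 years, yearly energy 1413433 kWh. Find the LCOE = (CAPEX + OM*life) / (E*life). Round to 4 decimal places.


Total cost = CAPEX + OM * lifetime = 2388214 + 17303 * 21 = 2388214 + 363363 = 2751577
Total generation = annual * lifetime = 1413433 * 21 = 29682093 kWh
LCOE = 2751577 / 29682093
LCOE = 0.0927 $/kWh

0.0927


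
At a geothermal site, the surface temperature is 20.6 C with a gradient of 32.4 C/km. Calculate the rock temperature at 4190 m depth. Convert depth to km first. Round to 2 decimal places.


Convert depth to km: 4190 / 1000 = 4.19 km
Temperature increase = gradient * depth_km = 32.4 * 4.19 = 135.76 C
Temperature at depth = T_surface + delta_T = 20.6 + 135.76
T = 156.36 C

156.36


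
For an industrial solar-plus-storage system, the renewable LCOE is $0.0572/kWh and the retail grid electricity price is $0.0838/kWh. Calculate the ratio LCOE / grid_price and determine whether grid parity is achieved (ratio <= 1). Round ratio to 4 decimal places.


Compare LCOE to grid price:
  LCOE = $0.0572/kWh, Grid price = $0.0838/kWh
  Ratio = LCOE / grid_price = 0.0572 / 0.0838 = 0.6826
  Grid parity achieved (ratio <= 1)? yes

0.6826


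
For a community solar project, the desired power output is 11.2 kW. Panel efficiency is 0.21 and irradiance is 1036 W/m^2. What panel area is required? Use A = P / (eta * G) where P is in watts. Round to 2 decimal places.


Convert target power to watts: P = 11.2 * 1000 = 11200.0 W
Compute denominator: eta * G = 0.21 * 1036 = 217.56
Required area A = P / (eta * G) = 11200.0 / 217.56
A = 51.48 m^2

51.48


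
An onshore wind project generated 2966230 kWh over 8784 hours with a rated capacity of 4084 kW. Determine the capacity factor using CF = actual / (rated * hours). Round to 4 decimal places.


Capacity factor = actual output / maximum possible output
Maximum possible = rated * hours = 4084 * 8784 = 35873856 kWh
CF = 2966230 / 35873856
CF = 0.0827

0.0827
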